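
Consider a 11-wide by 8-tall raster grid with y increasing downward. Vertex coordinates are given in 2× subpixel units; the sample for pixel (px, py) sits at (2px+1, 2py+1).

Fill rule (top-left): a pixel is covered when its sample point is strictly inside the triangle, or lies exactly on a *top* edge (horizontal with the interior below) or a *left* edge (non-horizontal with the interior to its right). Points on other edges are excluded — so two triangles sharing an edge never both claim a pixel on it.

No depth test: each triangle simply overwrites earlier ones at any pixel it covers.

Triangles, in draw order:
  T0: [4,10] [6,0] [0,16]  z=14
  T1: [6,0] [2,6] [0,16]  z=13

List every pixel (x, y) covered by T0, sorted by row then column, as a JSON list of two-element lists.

T0:
  2·area = 28  (B↔C swapped to make it positive)
  edge (4, 10)→(0, 16): d=(-4,6) right/bottom  bias=-1
  edge (0, 16)→(6, 0): d=(6,-16) top-left  bias=+0
  edge (6, 0)→(4, 10): d=(-2,10) right/bottom  bias=-1
    (2,1)@(5, 3): e=[22,2,4] → █
    (3,1)@(7, 3): e=[10,34,-16] → ·
    (2,2)@(5, 5): e=[14,14,0] → ·  [on edge]
    (1,4)@(3, 9): e=[10,6,12] → █
    (2,4)@(5, 9): e=[-2,38,-8] → ·
    (1,5)@(3, 11): e=[2,18,8] → █
    (2,5)@(5, 11): e=[-10,50,-12] → ·
    (1,6)@(3, 13): e=[-6,30,4] → ·
    (1,7)@(3, 15): e=[-14,42,0] → ·  [on edge]
  covered (3 px):
    · · · · · · · · · · ·
    · · █ · · · · · · · ·
    · · · · · · · · · · ·
    · · · · · · · · · · ·
    · █ · · · · · · · · ·
    · █ · · · · · · · · ·
    · · · · · · · · · · ·
    · · · · · · · · · · ·
T1:
  2·area = 28  (B↔C swapped to make it positive)
  edge (6, 0)→(0, 16): d=(-6,16) right/bottom  bias=-1
  edge (0, 16)→(2, 6): d=(2,-10) top-left  bias=+0
  edge (2, 6)→(6, 0): d=(4,-6) top-left  bias=+0
    (1,0)@(3, 1): e=[42,0,-14] → ·  [on edge]
    (1,2)@(3, 5): e=[18,8,2] → █
    (2,2)@(5, 5): e=[-14,28,14] → ·
    (1,3)@(3, 7): e=[6,12,10] → █
    (2,3)@(5, 7): e=[-26,32,22] → ·
    (1,4)@(3, 9): e=[-6,16,18] → ·
    (0,5)@(1, 11): e=[14,0,14] → █  [on edge]
    (1,5)@(3, 11): e=[-18,20,26] → ·
    (0,6)@(1, 13): e=[2,4,22] → █
    (1,6)@(3, 13): e=[-30,24,34] → ·
    (0,7)@(1, 15): e=[-10,8,30] → ·
  covered (4 px):
    · · · · · · · · · · ·
    · · · · · · · · · · ·
    · █ · · · · · · · · ·
    · █ · · · · · · · · ·
    · · · · · · · · · · ·
    █ · · · · · · · · · ·
    █ · · · · · · · · · ·
    · · · · · · · · · · ·

Final: [[2,1],[1,4],[1,5]]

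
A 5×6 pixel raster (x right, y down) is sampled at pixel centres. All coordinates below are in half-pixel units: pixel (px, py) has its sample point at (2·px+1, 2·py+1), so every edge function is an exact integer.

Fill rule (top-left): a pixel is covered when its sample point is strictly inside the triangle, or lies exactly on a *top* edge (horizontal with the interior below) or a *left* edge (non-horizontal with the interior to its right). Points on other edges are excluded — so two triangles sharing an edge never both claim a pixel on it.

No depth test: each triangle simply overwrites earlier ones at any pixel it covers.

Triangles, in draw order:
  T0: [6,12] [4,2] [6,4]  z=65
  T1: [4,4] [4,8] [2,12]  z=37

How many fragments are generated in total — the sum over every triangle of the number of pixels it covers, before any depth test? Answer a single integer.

T0:
  2·area = 16
  edge (6, 12)→(4, 2): d=(-2,-10) top-left  bias=+0
  edge (4, 2)→(6, 4): d=(2,2) right/bottom  bias=-1
  edge (6, 4)→(6, 12): d=(0,8) right/bottom  bias=-1
    (1,0)@(3, 1): e=[-8,0,24] → ·  [on edge]
    (2,1)@(5, 3): e=[8,0,8] → ·  [on edge]
    (2,2)@(5, 5): e=[4,4,8] → #
    (3,2)@(7, 5): e=[24,0,-8] → ·  [on edge]
    (2,3)@(5, 7): e=[0,8,8] → #  [on edge]
    (3,3)@(7, 7): e=[20,4,-8] → ·
    (4,3)@(9, 7): e=[40,0,-24] → ·  [on edge]
    (2,4)@(5, 9): e=[-4,12,8] → ·
  covered (2 px):
    · · · · ·
    · · · · ·
    · · # · ·
    · · # · ·
    · · · · ·
    · · · · ·
T1:
  2·area = 8
  edge (4, 4)→(4, 8): d=(0,4) right/bottom  bias=-1
  edge (4, 8)→(2, 12): d=(-2,4) right/bottom  bias=-1
  edge (2, 12)→(4, 4): d=(2,-8) top-left  bias=+0
    (1,4)@(3, 9): e=[4,2,2] → #
    (2,4)@(5, 9): e=[-4,-6,18] → ·
    (1,5)@(3, 11): e=[4,-2,6] → ·
  covered (1 px):
    · · · · ·
    · · · · ·
    · · · · ·
    · · · · ·
    · # · · ·
    · · · · ·

Answer: 3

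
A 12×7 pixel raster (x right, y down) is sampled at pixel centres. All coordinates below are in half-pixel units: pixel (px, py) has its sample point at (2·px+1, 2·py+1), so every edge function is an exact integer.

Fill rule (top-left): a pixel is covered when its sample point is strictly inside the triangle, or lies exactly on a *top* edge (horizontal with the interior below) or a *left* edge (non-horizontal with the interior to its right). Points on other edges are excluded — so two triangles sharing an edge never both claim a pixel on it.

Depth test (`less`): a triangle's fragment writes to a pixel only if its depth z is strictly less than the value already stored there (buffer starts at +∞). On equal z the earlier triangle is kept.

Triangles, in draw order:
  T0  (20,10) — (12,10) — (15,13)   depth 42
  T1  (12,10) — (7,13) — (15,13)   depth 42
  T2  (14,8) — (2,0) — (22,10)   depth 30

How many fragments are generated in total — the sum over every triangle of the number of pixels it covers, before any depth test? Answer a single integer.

T0:
  2·area = 24  (B↔C swapped to make it positive)
  edge (20, 10)→(15, 13): d=(-5,3) right/bottom  bias=-1
  edge (15, 13)→(12, 10): d=(-3,-3) top-left  bias=+0
  edge (12, 10)→(20, 10): d=(8,0) top-left  bias=+0
    (1,0)@(3, 1): e=[96,0,-72] → ·  [on edge]
    (2,1)@(5, 3): e=[80,0,-56] → ·  [on edge]
    (3,2)@(7, 5): e=[64,0,-40] → ·  [on edge]
    (4,3)@(9, 7): e=[48,0,-24] → ·  [on edge]
    (5,4)@(11, 9): e=[32,0,-8] → ·  [on edge]
    (6,5)@(13, 11): e=[16,0,8] → █  [on edge]
    (7,5)@(15, 11): e=[10,6,8] → █
    (8,5)@(17, 11): e=[4,12,8] → █
    (9,5)@(19, 11): e=[-2,18,8] → ·
    (6,6)@(13, 13): e=[6,-6,24] → ·
    (7,6)@(15, 13): e=[0,0,24] → ·  [on edge]
    (8,6)@(17, 13): e=[-6,6,24] → ·
  covered (3 px):
    · · · · · · · · · · · ·
    · · · · · · · · · · · ·
    · · · · · · · · · · · ·
    · · · · · · · · · · · ·
    · · · · · · · · · · · ·
    · · · · · · █ █ █ · · ·
    · · · · · · · · · · · ·
T1:
  2·area = 24  (B↔C swapped to make it positive)
  edge (12, 10)→(15, 13): d=(3,3) right/bottom  bias=-1
  edge (15, 13)→(7, 13): d=(-8,0) right/bottom  bias=-1
  edge (7, 13)→(12, 10): d=(5,-3) top-left  bias=+0
    (1,0)@(3, 1): e=[0,96,-72] → ·  [on edge]
    (2,1)@(5, 3): e=[0,80,-56] → ·  [on edge]
    (3,2)@(7, 5): e=[0,64,-40] → ·  [on edge]
    (4,3)@(9, 7): e=[0,48,-24] → ·  [on edge]
    (8,3)@(17, 7): e=[-24,48,0] → ·  [on edge]
    (5,4)@(11, 9): e=[0,32,-8] → ·  [on edge]
    (5,5)@(11, 11): e=[6,16,2] → █
    (6,5)@(13, 11): e=[0,16,8] → ·  [on edge]
    (0,6)@(1, 13): e=[42,0,-18] → ·  [on edge]
    (1,6)@(3, 13): e=[36,0,-12] → ·  [on edge]
    (2,6)@(5, 13): e=[30,0,-6] → ·  [on edge]
    (3,6)@(7, 13): e=[24,0,0] → ·  [on edge]
    (4,6)@(9, 13): e=[18,0,6] → ·  [on edge]
    (5,6)@(11, 13): e=[12,0,12] → ·  [on edge]
    (6,6)@(13, 13): e=[6,0,18] → ·  [on edge]
    (7,6)@(15, 13): e=[0,0,24] → ·  [on edge]
    (8,6)@(17, 13): e=[-6,0,30] → ·  [on edge]
    (9,6)@(19, 13): e=[-12,0,36] → ·  [on edge]
    (10,6)@(21, 13): e=[-18,0,42] → ·  [on edge]
    (11,6)@(23, 13): e=[-24,0,48] → ·  [on edge]
  covered (1 px):
    · · · · · · · · · · · ·
    · · · · · · · · · · · ·
    · · · · · · · · · · · ·
    · · · · · · · · · · · ·
    · · · · · · · · · · · ·
    · · · · · █ · · · · · ·
    · · · · · · · · · · · ·
T2:
  2·area = 40
  edge (14, 8)→(2, 0): d=(-12,-8) top-left  bias=+0
  edge (2, 0)→(22, 10): d=(20,10) right/bottom  bias=-1
  edge (22, 10)→(14, 8): d=(-8,-2) top-left  bias=+0
    (3,1)@(7, 3): e=[4,10,26] → █
    (4,1)@(9, 3): e=[20,-10,30] → ·
    (3,2)@(7, 5): e=[-20,50,10] → ·
    (5,2)@(11, 5): e=[12,10,18] → █
    (6,2)@(13, 5): e=[28,-10,22] → ·
    (5,3)@(11, 7): e=[-12,50,2] → ·
    (6,3)@(13, 7): e=[4,30,6] → █
    (7,3)@(15, 7): e=[20,10,10] → █
    (8,3)@(17, 7): e=[36,-10,14] → ·
    (6,4)@(13, 9): e=[-20,70,-10] → ·
    (7,4)@(15, 9): e=[-4,50,-6] → ·
    (9,4)@(19, 9): e=[28,10,2] → █
  covered (5 px):
    · · · · · · · · · · · ·
    · · · █ · · · · · · · ·
    · · · · · █ · · · · · ·
    · · · · · · █ █ · · · ·
    · · · · · · · · · █ · ·
    · · · · · · · · · · · ·
    · · · · · · · · · · · ·

Final: 9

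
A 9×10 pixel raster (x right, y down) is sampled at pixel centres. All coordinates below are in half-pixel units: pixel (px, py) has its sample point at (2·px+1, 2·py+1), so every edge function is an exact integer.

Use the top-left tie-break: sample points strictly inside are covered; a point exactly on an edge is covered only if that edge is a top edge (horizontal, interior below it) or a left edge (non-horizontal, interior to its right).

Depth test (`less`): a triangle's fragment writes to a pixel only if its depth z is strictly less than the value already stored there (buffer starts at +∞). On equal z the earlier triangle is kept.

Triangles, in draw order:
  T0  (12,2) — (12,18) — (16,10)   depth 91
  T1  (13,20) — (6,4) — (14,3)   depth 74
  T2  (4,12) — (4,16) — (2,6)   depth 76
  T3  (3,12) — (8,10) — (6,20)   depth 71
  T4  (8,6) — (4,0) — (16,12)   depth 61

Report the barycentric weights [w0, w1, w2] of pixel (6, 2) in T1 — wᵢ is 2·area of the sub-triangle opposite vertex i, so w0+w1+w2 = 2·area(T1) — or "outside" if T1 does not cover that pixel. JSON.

T0:
  2·area = 64  (B↔C swapped to make it positive)
  edge (12, 2)→(16, 10): d=(4,8) right/bottom  bias=-1
  edge (16, 10)→(12, 18): d=(-4,8) right/bottom  bias=-1
  edge (12, 18)→(12, 2): d=(0,-16) top-left  bias=+0
    (6,2)@(13, 5): e=[4,44,16] → █
    (7,2)@(15, 5): e=[-12,28,48] → ·
    (6,3)@(13, 7): e=[12,36,16] → █
    (7,3)@(15, 7): e=[-4,20,48] → ·
    (6,4)@(13, 9): e=[20,28,16] → █
    (7,4)@(15, 9): e=[4,12,48] → █
    (8,4)@(17, 9): e=[-12,-4,80] → ·
    (6,5)@(13, 11): e=[28,20,16] → █
    (8,5)@(17, 11): e=[-4,-12,80] → ·
    (6,6)@(13, 13): e=[36,12,16] → █
    (7,6)@(15, 13): e=[20,-4,48] → ·
    (6,7)@(13, 15): e=[44,4,16] → █
  covered (8 px):
    · · · · · · · · ·
    · · · · · · · · ·
    · · · · · · █ · ·
    · · · · · · █ · ·
    · · · · · · █ █ ·
    · · · · · · █ █ ·
    · · · · · · █ · ·
    · · · · · · █ · ·
    · · · · · · · · ·
    · · · · · · · · ·
T1:
  2·area = 135
  edge (13, 20)→(6, 4): d=(-7,-16) top-left  bias=+0
  edge (6, 4)→(14, 3): d=(8,-1) top-left  bias=+0
  edge (14, 3)→(13, 20): d=(-1,17) right/bottom  bias=-1
    (3,2)@(7, 5): e=[9,9,117] → █
    (4,2)@(9, 5): e=[41,11,83] → █
    (5,2)@(11, 5): e=[73,13,49] → █
    (6,2)@(13, 5): e=[105,15,15] → █
    (7,2)@(15, 5): e=[137,17,-19] → ·
    (3,3)@(7, 7): e=[-5,25,115] → ·
    (4,3)@(9, 7): e=[27,27,81] → █
    (7,3)@(15, 7): e=[123,33,-21] → ·
    (4,4)@(9, 9): e=[13,43,79] → █
    (7,4)@(15, 9): e=[109,49,-23] → ·
    (4,5)@(9, 11): e=[-1,59,77] → ·
    (5,5)@(11, 11): e=[31,61,43] → █
  covered (18 px):
    · · · · · · · · ·
    · · · · · · · · ·
    · · · █ █ █ █ · ·
    · · · · █ █ █ · ·
    · · · · █ █ █ · ·
    · · · · · █ █ · ·
    · · · · · █ █ · ·
    · · · · · █ █ · ·
    · · · · · · █ · ·
    · · · · · · █ · ·
T2:
  2·area = 8
  edge (4, 12)→(4, 16): d=(0,4) right/bottom  bias=-1
  edge (4, 16)→(2, 6): d=(-2,-10) top-left  bias=+0
  edge (2, 6)→(4, 12): d=(2,6) right/bottom  bias=-1
    (0,0)@(1, 1): e=[12,0,-4] → ·  [on edge]
    (0,1)@(1, 3): e=[12,-4,0] → ·  [on edge]
    (1,4)@(3, 9): e=[4,4,0] → ·  [on edge]
    (1,5)@(3, 11): e=[4,0,4] → █  [on edge]
    (2,5)@(5, 11): e=[-4,20,-8] → ·
    (1,6)@(3, 13): e=[4,-4,8] → ·
    (2,7)@(5, 15): e=[-4,12,0] → ·  [on edge]
  covered (1 px):
    · · · · · · · · ·
    · · · · · · · · ·
    · · · · · · · · ·
    · · · · · · · · ·
    · · · · · · · · ·
    · █ · · · · · · ·
    · · · · · · · · ·
    · · · · · · · · ·
    · · · · · · · · ·
    · · · · · · · · ·
T3:
  2·area = 46
  edge (3, 12)→(8, 10): d=(5,-2) top-left  bias=+0
  edge (8, 10)→(6, 20): d=(-2,10) right/bottom  bias=-1
  edge (6, 20)→(3, 12): d=(-3,-8) top-left  bias=+0
    (4,2)@(9, 5): e=[-23,0,69] → ·  [on edge]
    (3,5)@(7, 11): e=[3,8,35] → █
    (4,5)@(9, 11): e=[7,-12,51] → ·
    (2,6)@(5, 13): e=[9,24,13] → █
    (4,6)@(9, 13): e=[17,-16,45] → ·
    (2,7)@(5, 15): e=[19,20,7] → █
    (3,7)@(7, 15): e=[23,0,23] → ·  [on edge]
    (2,8)@(5, 17): e=[29,16,1] → █
    (3,8)@(7, 17): e=[33,-4,17] → ·
    (2,9)@(5, 19): e=[39,12,-5] → ·
  covered (5 px):
    · · · · · · · · ·
    · · · · · · · · ·
    · · · · · · · · ·
    · · · · · · · · ·
    · · · · · · · · ·
    · · · █ · · · · ·
    · · █ █ · · · · ·
    · · █ · · · · · ·
    · · █ · · · · · ·
    · · · · · · · · ·
T4:
  2·area = 24
  edge (8, 6)→(4, 0): d=(-4,-6) top-left  bias=+0
  edge (4, 0)→(16, 12): d=(12,12) right/bottom  bias=-1
  edge (16, 12)→(8, 6): d=(-8,-6) top-left  bias=+0
    (2,0)@(5, 1): e=[2,0,22] → ·  [on edge]
    (3,1)@(7, 3): e=[6,0,18] → ·  [on edge]
    (4,2)@(9, 5): e=[10,0,14] → ·  [on edge]
    (5,3)@(11, 7): e=[14,0,10] → ·  [on edge]
    (6,4)@(13, 9): e=[18,0,6] → ·  [on edge]
    (7,5)@(15, 11): e=[22,0,2] → ·  [on edge]
    (8,6)@(17, 13): e=[26,0,-2] → ·  [on edge]
  covered (0 px):
    · · · · · · · · ·
    · · · · · · · · ·
    · · · · · · · · ·
    · · · · · · · · ·
    · · · · · · · · ·
    · · · · · · · · ·
    · · · · · · · · ·
    · · · · · · · · ·
    · · · · · · · · ·
    · · · · · · · · ·

Answer: [15,15,105]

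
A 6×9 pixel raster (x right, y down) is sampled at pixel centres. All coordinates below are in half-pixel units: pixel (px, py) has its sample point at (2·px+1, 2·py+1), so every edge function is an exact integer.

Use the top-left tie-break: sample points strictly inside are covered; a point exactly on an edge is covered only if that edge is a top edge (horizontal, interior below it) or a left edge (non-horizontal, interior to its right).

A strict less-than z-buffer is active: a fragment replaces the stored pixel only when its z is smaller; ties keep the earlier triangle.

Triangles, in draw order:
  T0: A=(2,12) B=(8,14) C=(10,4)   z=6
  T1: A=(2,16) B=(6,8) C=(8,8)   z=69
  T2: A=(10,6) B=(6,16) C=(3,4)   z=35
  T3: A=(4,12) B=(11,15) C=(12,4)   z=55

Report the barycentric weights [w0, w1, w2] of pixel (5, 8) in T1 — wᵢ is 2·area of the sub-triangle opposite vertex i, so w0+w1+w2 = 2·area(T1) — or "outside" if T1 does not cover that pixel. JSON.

T0:
  2·area = 64  (B↔C swapped to make it positive)
  edge (2, 12)→(10, 4): d=(8,-8) top-left  bias=+0
  edge (10, 4)→(8, 14): d=(-2,10) right/bottom  bias=-1
  edge (8, 14)→(2, 12): d=(-6,-2) top-left  bias=+0
    (5,1)@(11, 3): e=[0,-8,72] → ·  [on edge]
    (4,2)@(9, 5): e=[0,8,56] → #  [on edge]
    (5,2)@(11, 5): e=[16,-12,60] → ·
    (3,3)@(7, 7): e=[0,24,40] → #  [on edge]
    (5,3)@(11, 7): e=[32,-16,48] → ·
    (2,4)@(5, 9): e=[0,40,24] → #  [on edge]
    (4,4)@(9, 9): e=[32,0,32] → ·  [on edge]
    (1,5)@(3, 11): e=[0,56,8] → #  [on edge]
    (4,5)@(9, 11): e=[48,-4,20] → ·
    (0,6)@(1, 13): e=[0,72,-8] → ·  [on edge]
    (1,6)@(3, 13): e=[16,52,-4] → ·
    (2,6)@(5, 13): e=[32,32,0] → #  [on edge]
    (5,7)@(11, 15): e=[96,-32,0] → ·  [on edge]
  covered (10 px):
    · · · · · ·
    · · · · · ·
    · · · · # ·
    · · · # # ·
    · · # # · ·
    · # # # · ·
    · · # # · ·
    · · · · · ·
    · · · · · ·
T1:
  2·area = 16
  edge (2, 16)→(6, 8): d=(4,-8) top-left  bias=+0
  edge (6, 8)→(8, 8): d=(2,0) top-left  bias=+0
  edge (8, 8)→(2, 16): d=(-6,8) right/bottom  bias=-1
    (3,4)@(7, 9): e=[12,2,2] → #
    (4,4)@(9, 9): e=[28,2,-14] → ·
    (2,5)@(5, 11): e=[4,6,6] → #
    (3,5)@(7, 11): e=[20,6,-10] → ·
    (2,6)@(5, 13): e=[12,10,-6] → ·
  covered (2 px):
    · · · · · ·
    · · · · · ·
    · · · · · ·
    · · · · · ·
    · · · # · ·
    · · # · · ·
    · · · · · ·
    · · · · · ·
    · · · · · ·
T2:
  2·area = 78
  edge (10, 6)→(6, 16): d=(-4,10) right/bottom  bias=-1
  edge (6, 16)→(3, 4): d=(-3,-12) top-left  bias=+0
  edge (3, 4)→(10, 6): d=(7,2) right/bottom  bias=-1
    (2,2)@(5, 5): e=[54,21,3] → #
    (3,2)@(7, 5): e=[34,45,-1] → ·
    (2,3)@(5, 7): e=[46,15,17] → #
    (3,3)@(7, 7): e=[26,39,13] → #
    (4,3)@(9, 7): e=[6,63,9] → #
    (5,3)@(11, 7): e=[-14,87,5] → ·
    (2,4)@(5, 9): e=[38,9,31] → #
    (4,4)@(9, 9): e=[-2,57,23] → ·
    (2,5)@(5, 11): e=[30,3,45] → #
    (4,5)@(9, 11): e=[-10,51,37] → ·
    (2,6)@(5, 13): e=[22,-3,59] → ·
    (3,6)@(7, 13): e=[2,21,55] → #
  covered (9 px):
    · · · · · ·
    · · · · · ·
    · · # · · ·
    · · # # # ·
    · · # # · ·
    · · # # · ·
    · · · # · ·
    · · · · · ·
    · · · · · ·
T3:
  2·area = 80  (B↔C swapped to make it positive)
  edge (4, 12)→(12, 4): d=(8,-8) top-left  bias=+0
  edge (12, 4)→(11, 15): d=(-1,11) right/bottom  bias=-1
  edge (11, 15)→(4, 12): d=(-7,-3) top-left  bias=+0
    (5,2)@(11, 5): e=[0,10,70] → #  [on edge]
    (4,3)@(9, 7): e=[0,30,50] → #  [on edge]
    (3,4)@(7, 9): e=[0,50,30] → #  [on edge]
    (2,5)@(5, 11): e=[0,70,10] → #  [on edge]
    (1,6)@(3, 13): e=[0,90,-10] → ·  [on edge]
    (2,6)@(5, 13): e=[16,68,-4] → ·
    (3,6)@(7, 13): e=[32,46,2] → #
    (0,7)@(1, 15): e=[0,110,-30] → ·  [on edge]
    (3,7)@(7, 15): e=[48,44,-12] → ·
    (4,7)@(9, 15): e=[64,22,-6] → ·
    (5,7)@(11, 15): e=[80,0,0] → ·  [on edge]
  covered (13 px):
    · · · · · ·
    · · · · · ·
    · · · · · #
    · · · · # #
    · · · # # #
    · · # # # #
    · · · # # #
    · · · · · ·
    · · · · · ·

Answer: "outside"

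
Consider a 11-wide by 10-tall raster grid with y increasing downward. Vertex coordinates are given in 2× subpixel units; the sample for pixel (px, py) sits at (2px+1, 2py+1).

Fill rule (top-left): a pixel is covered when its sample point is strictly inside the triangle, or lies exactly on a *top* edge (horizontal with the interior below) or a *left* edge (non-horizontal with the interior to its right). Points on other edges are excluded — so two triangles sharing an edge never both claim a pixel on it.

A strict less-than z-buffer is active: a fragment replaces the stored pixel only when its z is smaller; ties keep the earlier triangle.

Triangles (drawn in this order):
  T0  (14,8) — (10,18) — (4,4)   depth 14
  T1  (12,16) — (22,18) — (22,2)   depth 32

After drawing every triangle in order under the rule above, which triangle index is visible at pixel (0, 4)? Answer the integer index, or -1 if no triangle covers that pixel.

T0:
  2·area = 116
  edge (14, 8)→(10, 18): d=(-4,10) right/bottom  bias=-1
  edge (10, 18)→(4, 4): d=(-6,-14) top-left  bias=+0
  edge (4, 4)→(14, 8): d=(10,4) right/bottom  bias=-1
    (2,2)@(5, 5): e=[102,8,6] → █
    (3,2)@(7, 5): e=[82,36,-2] → ·
    (2,3)@(5, 7): e=[94,-4,26] → ·
    (3,3)@(7, 7): e=[74,24,18] → █
    (4,3)@(9, 7): e=[54,52,10] → █
    (5,3)@(11, 7): e=[34,80,2] → █
    (6,3)@(13, 7): e=[14,108,-6] → ·
    (3,4)@(7, 9): e=[66,12,38] → █
    (6,4)@(13, 9): e=[6,96,14] → █
    (7,4)@(15, 9): e=[-14,124,6] → ·
    (3,5)@(7, 11): e=[58,0,58] → █  [on edge]
    (6,5)@(13, 11): e=[-2,84,34] → ·
  covered (15 px):
    · · · · · · · · · · ·
    · · · · · · · · · · ·
    · · █ · · · · · · · ·
    · · · █ █ █ · · · · ·
    · · · █ █ █ █ · · · ·
    · · · █ █ █ · · · · ·
    · · · · █ █ · · · · ·
    · · · · █ █ · · · · ·
    · · · · · · · · · · ·
    · · · · · · · · · · ·
T1:
  2·area = 160  (B↔C swapped to make it positive)
  edge (12, 16)→(22, 2): d=(10,-14) top-left  bias=+0
  edge (22, 2)→(22, 18): d=(0,16) right/bottom  bias=-1
  edge (22, 18)→(12, 16): d=(-10,-2) top-left  bias=+0
    (10,2)@(21, 5): e=[16,16,128] → █
    (9,3)@(19, 7): e=[8,48,104] → █
    (8,4)@(17, 9): e=[0,80,80] → █  [on edge]
    (8,5)@(17, 11): e=[20,80,60] → █
    (7,6)@(15, 13): e=[12,112,36] → █
    (3,7)@(7, 15): e=[-80,240,0] → ·  [on edge]
    (6,7)@(13, 15): e=[4,144,12] → █
    (6,8)@(13, 17): e=[24,144,-8] → ·
    (7,8)@(15, 17): e=[52,112,-4] → ·
    (8,8)@(17, 17): e=[80,80,0] → █  [on edge]
    (8,9)@(17, 19): e=[100,80,-20] → ·
    (9,9)@(19, 19): e=[128,48,-16] → ·
  covered (21 px):
    · · · · · · · · · · ·
    · · · · · · · · · · ·
    · · · · · · · · · · █
    · · · · · · · · · █ █
    · · · · · · · · █ █ █
    · · · · · · · · █ █ █
    · · · · · · · █ █ █ █
    · · · · · · █ █ █ █ █
    · · · · · · · · █ █ █
    · · · · · · · · · · ·

Z-buffer (winner per pixel, '.' = empty):
  . . . . . . . . . . .
  . . . . . . . . . . .
  . . 0 . . . . . . . 1
  . . . 0 0 0 . . . 1 1
  . . . 0 0 0 0 . 1 1 1
  . . . 0 0 0 . . 1 1 1
  . . . . 0 0 . 1 1 1 1
  . . . . 0 0 1 1 1 1 1
  . . . . . . . . 1 1 1
  . . . . . . . . . . .

Final: -1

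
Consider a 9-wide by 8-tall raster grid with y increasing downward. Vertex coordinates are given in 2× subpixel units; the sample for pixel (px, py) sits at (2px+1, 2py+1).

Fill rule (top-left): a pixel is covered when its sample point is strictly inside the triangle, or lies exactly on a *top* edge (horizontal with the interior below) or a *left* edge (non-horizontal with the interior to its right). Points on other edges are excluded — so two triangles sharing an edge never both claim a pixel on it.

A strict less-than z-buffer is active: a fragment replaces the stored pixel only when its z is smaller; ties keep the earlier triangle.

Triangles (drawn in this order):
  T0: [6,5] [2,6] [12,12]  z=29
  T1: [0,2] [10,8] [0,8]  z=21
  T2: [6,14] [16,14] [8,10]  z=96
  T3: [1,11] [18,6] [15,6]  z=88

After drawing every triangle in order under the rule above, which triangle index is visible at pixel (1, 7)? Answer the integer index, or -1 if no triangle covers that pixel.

T0:
  2·area = 34  (B↔C swapped to make it positive)
  edge (6, 5)→(12, 12): d=(6,7) right/bottom  bias=-1
  edge (12, 12)→(2, 6): d=(-10,-6) top-left  bias=+0
  edge (2, 6)→(6, 5): d=(4,-1) top-left  bias=+0
    (2,3)@(5, 7): e=[19,8,7] → #
    (3,3)@(7, 7): e=[5,20,9] → #
    (4,3)@(9, 7): e=[-9,32,11] → ·
    (2,4)@(5, 9): e=[31,-12,15] → ·
    (3,4)@(7, 9): e=[17,0,17] → #  [on edge]
    (4,4)@(9, 9): e=[3,12,19] → #
    (5,4)@(11, 9): e=[-11,24,21] → ·
    (3,5)@(7, 11): e=[29,-20,25] → ·
    (4,5)@(9, 11): e=[15,-8,27] → ·
    (5,5)@(11, 11): e=[1,4,29] → #
    (6,5)@(13, 11): e=[-13,16,31] → ·
    (5,6)@(11, 13): e=[13,-16,37] → ·
    (8,7)@(17, 15): e=[-17,0,51] → ·  [on edge]
  covered (5 px):
    · · · · · · · · ·
    · · · · · · · · ·
    · · · · · · · · ·
    · · # # · · · · ·
    · · · # # · · · ·
    · · · · · # · · ·
    · · · · · · · · ·
    · · · · · · · · ·
T1:
  2·area = 60
  edge (0, 2)→(10, 8): d=(10,6) right/bottom  bias=-1
  edge (10, 8)→(0, 8): d=(-10,0) right/bottom  bias=-1
  edge (0, 8)→(0, 2): d=(0,-6) top-left  bias=+0
    (0,1)@(1, 3): e=[4,50,6] → #
    (1,1)@(3, 3): e=[-8,50,18] → ·
    (0,2)@(1, 5): e=[24,30,6] → #
    (1,2)@(3, 5): e=[12,30,18] → #
    (2,2)@(5, 5): e=[0,30,30] → ·  [on edge]
    (0,3)@(1, 7): e=[44,10,6] → #
    (2,3)@(5, 7): e=[20,10,30] → #
    (3,3)@(7, 7): e=[8,10,42] → #
    (4,3)@(9, 7): e=[-4,10,54] → ·
    (0,4)@(1, 9): e=[64,-10,6] → ·
    (1,4)@(3, 9): e=[52,-10,18] → ·
    (2,4)@(5, 9): e=[40,-10,30] → ·
    (7,5)@(15, 11): e=[0,-30,90] → ·  [on edge]
  covered (7 px):
    · · · · · · · · ·
    # · · · · · · · ·
    # # · · · · · · ·
    # # # # · · · · ·
    · · · · · · · · ·
    · · · · · · · · ·
    · · · · · · · · ·
    · · · · · · · · ·
T2:
  2·area = 40  (B↔C swapped to make it positive)
  edge (6, 14)→(8, 10): d=(2,-4) top-left  bias=+0
  edge (8, 10)→(16, 14): d=(8,4) right/bottom  bias=-1
  edge (16, 14)→(6, 14): d=(-10,0) right/bottom  bias=-1
    (4,5)@(9, 11): e=[6,4,30] → #
    (5,5)@(11, 11): e=[14,-4,30] → ·
    (3,6)@(7, 13): e=[2,28,10] → #
    (5,6)@(11, 13): e=[18,12,10] → #
    (6,6)@(13, 13): e=[26,4,10] → #
    (7,6)@(15, 13): e=[34,-4,10] → ·
    (3,7)@(7, 15): e=[6,44,-10] → ·
    (4,7)@(9, 15): e=[14,36,-10] → ·
    (5,7)@(11, 15): e=[22,28,-10] → ·
    (6,7)@(13, 15): e=[30,20,-10] → ·
  covered (5 px):
    · · · · · · · · ·
    · · · · · · · · ·
    · · · · · · · · ·
    · · · · · · · · ·
    · · · · · · · · ·
    · · · · # · · · ·
    · · · # # # # · ·
    · · · · · · · · ·
T3:
  2·area = 15  (B↔C swapped to make it positive)
  edge (1, 11)→(15, 6): d=(14,-5) top-left  bias=+0
  edge (15, 6)→(18, 6): d=(3,0) top-left  bias=+0
  edge (18, 6)→(1, 11): d=(-17,5) right/bottom  bias=-1
    (6,3)@(13, 7): e=[4,3,8] → #
    (7,3)@(15, 7): e=[14,3,-2] → ·
    (3,4)@(7, 9): e=[2,9,4] → #
    (4,4)@(9, 9): e=[12,9,-6] → ·
    (6,4)@(13, 9): e=[32,9,-26] → ·
    (0,5)@(1, 11): e=[0,15,0] → ·  [on edge]
    (3,5)@(7, 11): e=[30,15,-30] → ·
  covered (2 px):
    · · · · · · · · ·
    · · · · · · · · ·
    · · · · · · · · ·
    · · · · · · # · ·
    · · · # · · · · ·
    · · · · · · · · ·
    · · · · · · · · ·
    · · · · · · · · ·

Z-buffer (winner per pixel, '.' = empty):
  . . . . . . . . .
  1 . . . . . . . .
  1 1 . . . . . . .
  1 1 1 1 . . 3 . .
  . . . 0 0 . . . .
  . . . . 2 0 . . .
  . . . 2 2 2 2 . .
  . . . . . . . . .

Final: -1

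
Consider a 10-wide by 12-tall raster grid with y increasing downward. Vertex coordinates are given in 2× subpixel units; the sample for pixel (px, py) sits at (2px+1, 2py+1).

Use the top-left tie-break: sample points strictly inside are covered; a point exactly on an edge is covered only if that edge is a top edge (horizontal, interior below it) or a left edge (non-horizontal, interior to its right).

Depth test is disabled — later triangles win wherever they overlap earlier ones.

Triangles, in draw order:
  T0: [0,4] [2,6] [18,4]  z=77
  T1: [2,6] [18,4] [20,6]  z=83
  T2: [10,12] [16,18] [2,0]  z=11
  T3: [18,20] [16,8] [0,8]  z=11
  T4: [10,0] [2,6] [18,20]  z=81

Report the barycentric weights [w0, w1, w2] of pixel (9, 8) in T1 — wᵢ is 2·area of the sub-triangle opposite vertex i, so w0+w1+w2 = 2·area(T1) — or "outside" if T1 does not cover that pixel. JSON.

T0:
  2·area = 36  (B↔C swapped to make it positive)
  edge (0, 4)→(18, 4): d=(18,0) top-left  bias=+0
  edge (18, 4)→(2, 6): d=(-16,2) right/bottom  bias=-1
  edge (2, 6)→(0, 4): d=(-2,-2) top-left  bias=+0
    (0,2)@(1, 5): e=[18,18,0] → #  [on edge]
    (1,2)@(3, 5): e=[18,14,4] → #
    (2,2)@(5, 5): e=[18,10,8] → #
    (3,2)@(7, 5): e=[18,6,12] → #
    (4,2)@(9, 5): e=[18,2,16] → #
    (5,2)@(11, 5): e=[18,-2,20] → ·
    (0,3)@(1, 7): e=[54,-14,-4] → ·
    (1,3)@(3, 7): e=[54,-18,0] → ·  [on edge]
    (2,3)@(5, 7): e=[54,-22,4] → ·
    (3,3)@(7, 7): e=[54,-26,8] → ·
    (4,3)@(9, 7): e=[54,-30,12] → ·
    (2,4)@(5, 9): e=[90,-54,0] → ·  [on edge]
    (3,5)@(7, 11): e=[126,-90,0] → ·  [on edge]
    (4,6)@(9, 13): e=[162,-126,0] → ·  [on edge]
    (5,7)@(11, 15): e=[198,-162,0] → ·  [on edge]
    (6,8)@(13, 17): e=[234,-198,0] → ·  [on edge]
    (7,9)@(15, 19): e=[270,-234,0] → ·  [on edge]
    (8,10)@(17, 21): e=[306,-270,0] → ·  [on edge]
    (9,11)@(19, 23): e=[342,-306,0] → ·  [on edge]
  covered (5 px):
    · · · · · · · · · ·
    · · · · · · · · · ·
    # # # # # · · · · ·
    · · · · · · · · · ·
    · · · · · · · · · ·
    · · · · · · · · · ·
    · · · · · · · · · ·
    · · · · · · · · · ·
    · · · · · · · · · ·
    · · · · · · · · · ·
    · · · · · · · · · ·
    · · · · · · · · · ·
T1:
  2·area = 36
  edge (2, 6)→(18, 4): d=(16,-2) top-left  bias=+0
  edge (18, 4)→(20, 6): d=(2,2) right/bottom  bias=-1
  edge (20, 6)→(2, 6): d=(-18,0) right/bottom  bias=-1
    (7,0)@(15, 1): e=[-54,0,90] → ·  [on edge]
    (8,1)@(17, 3): e=[-18,0,54] → ·  [on edge]
    (5,2)@(11, 5): e=[2,16,18] → #
    (6,2)@(13, 5): e=[6,12,18] → #
    (7,2)@(15, 5): e=[10,8,18] → #
    (8,2)@(17, 5): e=[14,4,18] → #
    (9,2)@(19, 5): e=[18,0,18] → ·  [on edge]
    (5,3)@(11, 7): e=[34,20,-18] → ·
    (6,3)@(13, 7): e=[38,16,-18] → ·
    (7,3)@(15, 7): e=[42,12,-18] → ·
    (8,3)@(17, 7): e=[46,8,-18] → ·
  covered (4 px):
    · · · · · · · · · ·
    · · · · · · · · · ·
    · · · · · # # # # ·
    · · · · · · · · · ·
    · · · · · · · · · ·
    · · · · · · · · · ·
    · · · · · · · · · ·
    · · · · · · · · · ·
    · · · · · · · · · ·
    · · · · · · · · · ·
    · · · · · · · · · ·
    · · · · · · · · · ·
T2:
  2·area = 24  (B↔C swapped to make it positive)
  edge (10, 12)→(2, 0): d=(-8,-12) top-left  bias=+0
  edge (2, 0)→(16, 18): d=(14,18) right/bottom  bias=-1
  edge (16, 18)→(10, 12): d=(-6,-6) top-left  bias=+0
    (0,1)@(1, 3): e=[-36,60,0] → ·  [on edge]
    (1,2)@(3, 5): e=[-28,52,0] → ·  [on edge]
    (2,3)@(5, 7): e=[-20,44,0] → ·  [on edge]
    (3,3)@(7, 7): e=[4,8,12] → #
    (4,3)@(9, 7): e=[28,-28,24] → ·
    (3,4)@(7, 9): e=[-12,36,0] → ·  [on edge]
    (4,4)@(9, 9): e=[12,0,12] → ·  [on edge]
    (4,5)@(9, 11): e=[-4,28,0] → ·  [on edge]
    (5,6)@(11, 13): e=[4,20,0] → #  [on edge]
    (6,6)@(13, 13): e=[28,-16,12] → ·
    (5,7)@(11, 15): e=[-12,48,-12] → ·
    (6,7)@(13, 15): e=[12,12,0] → #  [on edge]
    (7,8)@(15, 17): e=[20,4,0] → #  [on edge]
    (8,9)@(17, 19): e=[28,-4,0] → ·  [on edge]
    (9,10)@(19, 21): e=[36,-12,0] → ·  [on edge]
  covered (4 px):
    · · · · · · · · · ·
    · · · · · · · · · ·
    · · · · · · · · · ·
    · · · # · · · · · ·
    · · · · · · · · · ·
    · · · · · · · · · ·
    · · · · · # · · · ·
    · · · · · · # · · ·
    · · · · · · · # · ·
    · · · · · · · · · ·
    · · · · · · · · · ·
    · · · · · · · · · ·
T3:
  2·area = 192  (B↔C swapped to make it positive)
  edge (18, 20)→(0, 8): d=(-18,-12) top-left  bias=+0
  edge (0, 8)→(16, 8): d=(16,0) top-left  bias=+0
  edge (16, 8)→(18, 20): d=(2,12) right/bottom  bias=-1
    (1,4)@(3, 9): e=[18,16,158] → #
    (2,4)@(5, 9): e=[42,16,134] → #
    (3,4)@(7, 9): e=[66,16,110] → #
    (4,4)@(9, 9): e=[90,16,86] → #
    (5,4)@(11, 9): e=[114,16,62] → #
    (6,4)@(13, 9): e=[138,16,38] → #
    (7,4)@(15, 9): e=[162,16,14] → #
    (8,4)@(17, 9): e=[186,16,-10] → ·
    (1,5)@(3, 11): e=[-18,48,162] → ·
    (2,5)@(5, 11): e=[6,48,138] → #
    (8,5)@(17, 11): e=[150,48,-6] → ·
    (2,6)@(5, 13): e=[-30,80,142] → ·
  covered (24 px):
    · · · · · · · · · ·
    · · · · · · · · · ·
    · · · · · · · · · ·
    · · · · · · · · · ·
    · # # # # # # # · ·
    · · # # # # # # · ·
    · · · · # # # # · ·
    · · · · · # # # # ·
    · · · · · · · # # ·
    · · · · · · · · # ·
    · · · · · · · · · ·
    · · · · · · · · · ·
T4:
  2·area = 208  (B↔C swapped to make it positive)
  edge (10, 0)→(18, 20): d=(8,20) right/bottom  bias=-1
  edge (18, 20)→(2, 6): d=(-16,-14) top-left  bias=+0
  edge (2, 6)→(10, 0): d=(8,-6) top-left  bias=+0
    (4,0)@(9, 1): e=[28,178,2] → #
    (5,0)@(11, 1): e=[-12,206,14] → ·
    (3,1)@(7, 3): e=[84,118,6] → #
    (5,1)@(11, 3): e=[4,174,30] → #
    (6,1)@(13, 3): e=[-36,202,42] → ·
    (2,2)@(5, 5): e=[140,58,10] → #
    (6,2)@(13, 5): e=[-20,170,58] → ·
    (2,3)@(5, 7): e=[156,26,26] → #
    (6,3)@(13, 7): e=[-4,138,74] → ·
    (2,4)@(5, 9): e=[172,-6,42] → ·
    (3,4)@(7, 9): e=[132,22,54] → #
    (6,4)@(13, 9): e=[12,106,90] → #
  covered (26 px):
    · · · · # · · · · ·
    · · · # # # · · · ·
    · · # # # # · · · ·
    · · # # # # · · · ·
    · · · # # # # · · ·
    · · · · # # # · · ·
    · · · · · # # # · ·
    · · · · · · # # · ·
    · · · · · · · # · ·
    · · · · · · · · # ·
    · · · · · · · · · ·
    · · · · · · · · · ·

Answer: "outside"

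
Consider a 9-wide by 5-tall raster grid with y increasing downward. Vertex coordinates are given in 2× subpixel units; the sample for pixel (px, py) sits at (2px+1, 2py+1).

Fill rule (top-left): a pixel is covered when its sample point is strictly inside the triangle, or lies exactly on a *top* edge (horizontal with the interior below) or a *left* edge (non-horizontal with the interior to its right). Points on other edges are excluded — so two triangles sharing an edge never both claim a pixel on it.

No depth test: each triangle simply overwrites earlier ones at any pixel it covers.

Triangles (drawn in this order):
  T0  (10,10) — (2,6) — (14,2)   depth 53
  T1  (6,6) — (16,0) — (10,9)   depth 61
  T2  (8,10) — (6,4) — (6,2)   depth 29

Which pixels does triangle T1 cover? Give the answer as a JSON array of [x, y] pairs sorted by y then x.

T0:
  2·area = 80
  edge (10, 10)→(2, 6): d=(-8,-4) top-left  bias=+0
  edge (2, 6)→(14, 2): d=(12,-4) top-left  bias=+0
  edge (14, 2)→(10, 10): d=(-4,8) right/bottom  bias=-1
    (8,0)@(17, 1): e=[100,0,-20] → ·  [on edge]
    (5,1)@(11, 3): e=[60,0,20] → █  [on edge]
    (6,1)@(13, 3): e=[68,8,4] → █
    (7,1)@(15, 3): e=[76,16,-12] → ·
    (2,2)@(5, 5): e=[20,0,60] → █  [on edge]
    (3,2)@(7, 5): e=[28,8,44] → █
    (4,2)@(9, 5): e=[36,16,28] → █
    (6,2)@(13, 5): e=[52,32,-4] → ·
    (2,3)@(5, 7): e=[4,24,52] → █
    (6,3)@(13, 7): e=[36,56,-12] → ·
    (2,4)@(5, 9): e=[-12,48,44] → ·
    (3,4)@(7, 9): e=[-4,56,28] → ·
  covered (11 px):
    · · · · · · · · ·
    · · · · · █ █ · ·
    · · █ █ █ █ · · ·
    · · █ █ █ █ · · ·
    · · · · █ · · · ·
T1:
  2·area = 54
  edge (6, 6)→(16, 0): d=(10,-6) top-left  bias=+0
  edge (16, 0)→(10, 9): d=(-6,9) right/bottom  bias=-1
  edge (10, 9)→(6, 6): d=(-4,-3) top-left  bias=+0
    (7,0)@(15, 1): e=[4,3,47] → █
    (8,0)@(17, 1): e=[16,-15,53] → ·
    (5,1)@(11, 3): e=[0,27,27] → █  [on edge]
    (6,1)@(13, 3): e=[12,9,33] → █
    (7,1)@(15, 3): e=[24,-9,39] → ·
    (4,2)@(9, 5): e=[8,33,13] → █
    (6,2)@(13, 5): e=[32,-3,25] → ·
    (4,3)@(9, 7): e=[28,21,5] → █
    (6,3)@(13, 7): e=[52,-15,17] → ·
    (0,4)@(1, 9): e=[0,81,-27] → ·  [on edge]
    (4,4)@(9, 9): e=[48,9,-3] → ·
    (5,4)@(11, 9): e=[60,-9,3] → ·
  covered (7 px):
    · · · · · · · █ ·
    · · · · · █ █ · ·
    · · · · █ █ · · ·
    · · · · █ █ · · ·
    · · · · · · · · ·
T2:
  2·area = 4
  edge (8, 10)→(6, 4): d=(-2,-6) top-left  bias=+0
  edge (6, 4)→(6, 2): d=(0,-2) top-left  bias=+0
  edge (6, 2)→(8, 10): d=(2,8) right/bottom  bias=-1
    (2,0)@(5, 1): e=[0,-2,6] → ·  [on edge]
    (3,3)@(7, 7): e=[0,2,2] → █  [on edge]
    (4,3)@(9, 7): e=[12,6,-14] → ·
    (3,4)@(7, 9): e=[-4,2,6] → ·
  covered (1 px):
    · · · · · · · · ·
    · · · · · · · · ·
    · · · · · · · · ·
    · · · █ · · · · ·
    · · · · · · · · ·

Final: [[7,0],[5,1],[6,1],[4,2],[5,2],[4,3],[5,3]]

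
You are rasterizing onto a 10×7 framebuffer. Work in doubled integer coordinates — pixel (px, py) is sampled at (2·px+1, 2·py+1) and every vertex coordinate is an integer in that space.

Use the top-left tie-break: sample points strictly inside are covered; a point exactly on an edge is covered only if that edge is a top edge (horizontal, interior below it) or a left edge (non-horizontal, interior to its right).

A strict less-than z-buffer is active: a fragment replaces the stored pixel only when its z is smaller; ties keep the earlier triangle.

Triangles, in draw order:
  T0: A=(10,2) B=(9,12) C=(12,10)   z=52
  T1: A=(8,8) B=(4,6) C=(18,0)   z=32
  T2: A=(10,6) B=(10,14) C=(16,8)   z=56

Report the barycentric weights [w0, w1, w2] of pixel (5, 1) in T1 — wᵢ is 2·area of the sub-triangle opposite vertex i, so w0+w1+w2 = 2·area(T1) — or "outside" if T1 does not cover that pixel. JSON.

T0:
  2·area = 28  (B↔C swapped to make it positive)
  edge (10, 2)→(12, 10): d=(2,8) right/bottom  bias=-1
  edge (12, 10)→(9, 12): d=(-3,2) right/bottom  bias=-1
  edge (9, 12)→(10, 2): d=(1,-10) top-left  bias=+0
    (5,3)@(11, 7): e=[2,11,15] → X
    (6,3)@(13, 7): e=[-14,7,35] → .
    (5,4)@(11, 9): e=[6,5,17] → X
    (6,4)@(13, 9): e=[-10,1,37] → .
    (5,5)@(11, 11): e=[10,-1,19] → .
  covered (2 px):
    . . . . . . . . . .
    . . . . . . . . . .
    . . . . . . . . . .
    . . . . . X . . . .
    . . . . . X . . . .
    . . . . . . . . . .
    . . . . . . . . . .
T1:
  2·area = 52
  edge (8, 8)→(4, 6): d=(-4,-2) top-left  bias=+0
  edge (4, 6)→(18, 0): d=(14,-6) top-left  bias=+0
  edge (18, 0)→(8, 8): d=(-10,8) right/bottom  bias=-1
    (5,1)@(11, 3): e=[26,0,26] → X  [on edge]
    (6,1)@(13, 3): e=[30,12,10] → X
    (7,1)@(15, 3): e=[34,24,-6] → .
    (3,2)@(7, 5): e=[10,4,38] → X
    (4,2)@(9, 5): e=[14,16,22] → X
    (6,2)@(13, 5): e=[22,40,-10] → .
    (3,3)@(7, 7): e=[2,32,18] → X
    (5,3)@(11, 7): e=[10,56,-14] → .
    (3,4)@(7, 9): e=[-6,60,-2] → .
    (4,4)@(9, 9): e=[-2,72,-18] → .
  covered (7 px):
    . . . . . . . . . .
    . . . . . X X . . .
    . . . X X X . . . .
    . . . X X . . . . .
    . . . . . . . . . .
    . . . . . . . . . .
    . . . . . . . . . .
T2:
  2·area = 48  (B↔C swapped to make it positive)
  edge (10, 6)→(16, 8): d=(6,2) right/bottom  bias=-1
  edge (16, 8)→(10, 14): d=(-6,6) right/bottom  bias=-1
  edge (10, 14)→(10, 6): d=(0,-8) top-left  bias=+0
    (0,1)@(1, 3): e=[0,120,-72] → .  [on edge]
    (3,2)@(7, 5): e=[0,72,-24] → .  [on edge]
    (9,2)@(19, 5): e=[-24,0,72] → .  [on edge]
    (5,3)@(11, 7): e=[4,36,8] → X
    (6,3)@(13, 7): e=[0,24,24] → .  [on edge]
    (8,3)@(17, 7): e=[-8,0,56] → .  [on edge]
    (5,4)@(11, 9): e=[16,24,8] → X
    (6,4)@(13, 9): e=[12,12,24] → X
    (7,4)@(15, 9): e=[8,0,40] → .  [on edge]
    (9,4)@(19, 9): e=[0,-24,72] → .  [on edge]
    (5,5)@(11, 11): e=[28,12,8] → X
    (6,5)@(13, 11): e=[24,0,24] → .  [on edge]
    (5,6)@(11, 13): e=[40,0,8] → .  [on edge]
  covered (4 px):
    . . . . . . . . . .
    . . . . . . . . . .
    . . . . . . . . . .
    . . . . . X . . . .
    . . . . . X X . . .
    . . . . . X . . . .
    . . . . . . . . . .

Result: [0,26,26]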